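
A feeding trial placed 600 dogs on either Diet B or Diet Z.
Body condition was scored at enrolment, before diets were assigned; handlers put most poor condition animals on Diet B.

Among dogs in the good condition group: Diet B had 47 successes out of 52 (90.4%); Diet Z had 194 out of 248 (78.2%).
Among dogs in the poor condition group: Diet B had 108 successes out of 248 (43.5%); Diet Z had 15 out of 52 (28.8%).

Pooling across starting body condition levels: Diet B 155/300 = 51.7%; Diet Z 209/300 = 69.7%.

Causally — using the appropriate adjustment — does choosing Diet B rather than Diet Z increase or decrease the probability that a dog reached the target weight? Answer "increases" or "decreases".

increases

Nothing the diet does changes starting body condition; the imbalance is an allocation artefact. With starting body condition also predicting the outcome, the pooled figure is confounded, and the within-stratum comparison is the causal one.
Within each level — good condition: 90.4% vs 78.2%; poor condition: 43.5% vs 28.8% — Diet B is higher every time.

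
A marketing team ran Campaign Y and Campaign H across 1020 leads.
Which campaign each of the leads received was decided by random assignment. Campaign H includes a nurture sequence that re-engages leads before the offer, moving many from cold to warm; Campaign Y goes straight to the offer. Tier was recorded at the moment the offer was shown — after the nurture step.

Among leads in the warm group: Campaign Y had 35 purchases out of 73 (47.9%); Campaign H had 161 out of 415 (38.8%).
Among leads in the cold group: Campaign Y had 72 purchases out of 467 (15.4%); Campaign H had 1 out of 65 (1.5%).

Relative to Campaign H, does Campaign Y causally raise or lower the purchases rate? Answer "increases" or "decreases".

decreases

Engagement tier lies on the pathway campaign → engagement tier → outcome, so adjusting for it blocks the indirect effect. For the total causal effect of campaign, use the unadjusted pooled rates.
Pooled: Campaign Y 19.8% vs Campaign H 33.8%; Campaign H is higher overall.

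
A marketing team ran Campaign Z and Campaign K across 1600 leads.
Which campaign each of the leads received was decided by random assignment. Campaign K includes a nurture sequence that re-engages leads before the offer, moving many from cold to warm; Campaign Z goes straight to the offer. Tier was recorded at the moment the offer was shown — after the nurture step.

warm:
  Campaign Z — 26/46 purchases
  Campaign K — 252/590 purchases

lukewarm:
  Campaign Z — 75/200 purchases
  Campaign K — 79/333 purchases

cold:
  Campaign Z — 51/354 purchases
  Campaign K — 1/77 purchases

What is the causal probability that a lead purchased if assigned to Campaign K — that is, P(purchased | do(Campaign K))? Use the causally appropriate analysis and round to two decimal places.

0.33

The distribution of engagement tier is itself part of what the campaign does — it is an intermediate outcome. Holding it fixed would remove that part of the effect; the total effect is the pooled difference.
So P(outcome | do(Campaign K)) is just the pooled rate for Campaign K: 332/1000 = 0.332.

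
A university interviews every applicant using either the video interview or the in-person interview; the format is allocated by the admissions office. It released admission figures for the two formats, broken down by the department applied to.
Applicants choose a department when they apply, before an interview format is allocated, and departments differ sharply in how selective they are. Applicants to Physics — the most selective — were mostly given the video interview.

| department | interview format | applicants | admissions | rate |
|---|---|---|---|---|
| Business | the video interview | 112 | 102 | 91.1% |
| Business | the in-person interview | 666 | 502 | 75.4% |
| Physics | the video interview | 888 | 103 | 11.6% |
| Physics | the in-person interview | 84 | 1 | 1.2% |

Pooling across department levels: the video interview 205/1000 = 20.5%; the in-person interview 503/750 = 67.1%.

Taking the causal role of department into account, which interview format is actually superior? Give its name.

the video interview

Within every department level the video interview has the higher rate, yet pooled the in-person interview does — Simpson's reversal.
The imbalance in department arose from how applicants were allocated, not from anything the interview format did; and department independently affects the outcome. The pooled gap is confounded — condition on department.
Within each level — Business: 91.1% vs 75.4%; Physics: 11.6% vs 1.2% — the video interview is higher every time.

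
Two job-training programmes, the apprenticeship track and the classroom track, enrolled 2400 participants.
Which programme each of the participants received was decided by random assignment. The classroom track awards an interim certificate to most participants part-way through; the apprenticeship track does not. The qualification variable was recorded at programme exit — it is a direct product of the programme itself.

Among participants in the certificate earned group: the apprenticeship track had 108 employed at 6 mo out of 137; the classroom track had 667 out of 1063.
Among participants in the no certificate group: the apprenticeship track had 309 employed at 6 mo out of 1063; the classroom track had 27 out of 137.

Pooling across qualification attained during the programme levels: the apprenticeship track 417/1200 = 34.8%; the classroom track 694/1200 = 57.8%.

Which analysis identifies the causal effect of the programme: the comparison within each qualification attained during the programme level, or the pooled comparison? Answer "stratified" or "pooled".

pooled

the apprenticeship track is higher inside every qualification attained during the programme stratum but the classroom track is higher in aggregate. Whether to stratify depends on how qualification attained during the programme relates to the programme.
Because the programme influences qualification attained during the programme, qualification attained during the programme is a post-treatment mediator, not a confounder. Stratifying on it would bias the estimate; the causal effect is the crude pooled difference.
Pooled: the apprenticeship track 34.8% vs the classroom track 57.8%; the classroom track is higher overall.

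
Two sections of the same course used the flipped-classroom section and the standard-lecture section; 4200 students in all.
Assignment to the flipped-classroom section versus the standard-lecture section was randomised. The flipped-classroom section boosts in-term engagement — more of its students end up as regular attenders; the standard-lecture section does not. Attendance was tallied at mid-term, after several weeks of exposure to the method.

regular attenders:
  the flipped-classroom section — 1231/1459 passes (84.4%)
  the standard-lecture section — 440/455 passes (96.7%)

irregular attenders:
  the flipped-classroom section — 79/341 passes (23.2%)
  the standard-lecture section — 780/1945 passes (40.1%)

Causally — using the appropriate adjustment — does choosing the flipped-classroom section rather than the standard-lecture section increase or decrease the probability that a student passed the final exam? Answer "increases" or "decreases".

increases

Because the teaching method influences mid-term attendance, mid-term attendance is a post-treatment mediator, not a confounder. Stratifying on it would bias the estimate; the causal effect is the crude pooled difference.
Pooled: the flipped-classroom section 72.8% vs the standard-lecture section 50.8%; the flipped-classroom section is higher overall.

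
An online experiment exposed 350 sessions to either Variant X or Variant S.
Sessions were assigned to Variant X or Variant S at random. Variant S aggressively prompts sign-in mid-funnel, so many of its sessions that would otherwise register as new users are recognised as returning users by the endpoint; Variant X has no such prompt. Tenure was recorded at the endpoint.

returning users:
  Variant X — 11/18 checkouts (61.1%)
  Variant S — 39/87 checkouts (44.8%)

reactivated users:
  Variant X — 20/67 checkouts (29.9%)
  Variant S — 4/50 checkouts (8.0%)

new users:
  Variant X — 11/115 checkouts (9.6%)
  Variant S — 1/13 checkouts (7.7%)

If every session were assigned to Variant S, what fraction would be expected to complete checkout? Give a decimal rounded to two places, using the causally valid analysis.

0.29

Because the variant influences user tenure, user tenure is a post-treatment mediator, not a confounder. Stratifying on it would bias the estimate; the causal effect is the crude pooled difference.
So P(outcome | do(Variant S)) is just the pooled rate for Variant S: 44/150 = 0.293.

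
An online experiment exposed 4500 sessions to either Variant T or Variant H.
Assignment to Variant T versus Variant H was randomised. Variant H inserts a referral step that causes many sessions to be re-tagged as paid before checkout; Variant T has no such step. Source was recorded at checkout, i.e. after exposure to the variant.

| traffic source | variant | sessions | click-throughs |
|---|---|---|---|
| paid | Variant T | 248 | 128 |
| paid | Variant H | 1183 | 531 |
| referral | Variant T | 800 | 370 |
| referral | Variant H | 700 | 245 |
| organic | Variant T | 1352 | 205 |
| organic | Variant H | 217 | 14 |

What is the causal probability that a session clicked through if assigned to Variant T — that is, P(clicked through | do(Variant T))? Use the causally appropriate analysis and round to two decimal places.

Within every traffic source level Variant T has the higher rate, yet pooled Variant H does — Simpson's reversal.
The distribution of traffic source is itself part of what the variant does — it is an intermediate outcome. Holding it fixed would remove that part of the effect; the total effect is the pooled difference.
So P(outcome | do(Variant T)) is just the pooled rate for Variant T: 703/2400 = 0.293.

0.29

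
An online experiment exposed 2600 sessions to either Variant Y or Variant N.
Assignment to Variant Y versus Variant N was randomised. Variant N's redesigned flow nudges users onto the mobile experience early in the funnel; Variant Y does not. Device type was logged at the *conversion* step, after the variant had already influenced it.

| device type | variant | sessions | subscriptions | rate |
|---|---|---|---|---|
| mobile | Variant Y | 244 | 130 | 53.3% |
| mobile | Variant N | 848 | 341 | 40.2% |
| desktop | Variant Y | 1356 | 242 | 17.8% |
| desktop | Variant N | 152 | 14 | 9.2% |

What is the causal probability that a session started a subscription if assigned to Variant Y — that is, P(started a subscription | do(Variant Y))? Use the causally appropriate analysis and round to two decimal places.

0.23

Because the variant influences device type, device type is a post-treatment mediator, not a confounder. Stratifying on it would bias the estimate; the causal effect is the crude pooled difference.
So P(outcome | do(Variant Y)) is just the pooled rate for Variant Y: 372/1600 = 0.233.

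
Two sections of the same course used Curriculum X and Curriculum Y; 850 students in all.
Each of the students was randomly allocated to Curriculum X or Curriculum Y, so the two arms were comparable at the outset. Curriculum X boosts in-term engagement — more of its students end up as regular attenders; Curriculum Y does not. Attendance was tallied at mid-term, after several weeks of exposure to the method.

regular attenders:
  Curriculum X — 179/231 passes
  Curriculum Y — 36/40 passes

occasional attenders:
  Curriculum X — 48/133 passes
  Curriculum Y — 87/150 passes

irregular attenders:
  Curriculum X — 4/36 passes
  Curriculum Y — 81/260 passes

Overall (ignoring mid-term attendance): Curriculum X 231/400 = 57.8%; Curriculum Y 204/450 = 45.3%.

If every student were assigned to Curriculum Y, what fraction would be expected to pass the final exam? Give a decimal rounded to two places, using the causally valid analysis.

Stratifying would compare teaching methods among students the teaching methods themselves sorted into mid-term attendance groups — a form of selection on an intermediate. The unconditioned pooled rates give the total causal effect.
So P(outcome | do(Curriculum Y)) is just the pooled rate for Curriculum Y: 204/450 = 0.453.

0.45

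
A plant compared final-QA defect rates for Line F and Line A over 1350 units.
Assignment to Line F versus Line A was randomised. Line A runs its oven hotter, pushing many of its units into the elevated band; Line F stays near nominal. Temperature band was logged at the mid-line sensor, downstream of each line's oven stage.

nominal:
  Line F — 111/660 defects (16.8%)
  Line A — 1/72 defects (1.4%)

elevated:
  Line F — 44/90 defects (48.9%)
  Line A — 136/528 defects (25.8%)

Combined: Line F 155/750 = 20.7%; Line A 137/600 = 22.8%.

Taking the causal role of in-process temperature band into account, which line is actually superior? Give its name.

Because the line influences in-process temperature band, in-process temperature band is a post-treatment mediator, not a confounder. Stratifying on it would bias the estimate; the causal effect is the crude pooled difference.
Pooled: Line F 20.7% vs Line A 22.8%; Line F is lower overall.

Line F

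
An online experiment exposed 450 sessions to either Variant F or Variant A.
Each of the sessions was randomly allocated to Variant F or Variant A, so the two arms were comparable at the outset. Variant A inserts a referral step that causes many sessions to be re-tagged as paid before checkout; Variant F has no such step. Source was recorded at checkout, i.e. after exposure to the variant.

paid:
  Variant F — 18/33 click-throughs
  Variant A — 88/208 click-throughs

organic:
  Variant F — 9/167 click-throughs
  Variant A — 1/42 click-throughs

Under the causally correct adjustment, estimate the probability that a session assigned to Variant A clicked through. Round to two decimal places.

The traffic source-specific comparison favours Variant F throughout, but the pooled figures favour Variant A. The question is whether to condition on traffic source.
Stratifying would compare variants among sessions the variants themselves sorted into traffic source groups — a form of selection on an intermediate. The unconditioned pooled rates give the total causal effect.
So P(outcome | do(Variant A)) is just the pooled rate for Variant A: 89/250 = 0.356.

0.36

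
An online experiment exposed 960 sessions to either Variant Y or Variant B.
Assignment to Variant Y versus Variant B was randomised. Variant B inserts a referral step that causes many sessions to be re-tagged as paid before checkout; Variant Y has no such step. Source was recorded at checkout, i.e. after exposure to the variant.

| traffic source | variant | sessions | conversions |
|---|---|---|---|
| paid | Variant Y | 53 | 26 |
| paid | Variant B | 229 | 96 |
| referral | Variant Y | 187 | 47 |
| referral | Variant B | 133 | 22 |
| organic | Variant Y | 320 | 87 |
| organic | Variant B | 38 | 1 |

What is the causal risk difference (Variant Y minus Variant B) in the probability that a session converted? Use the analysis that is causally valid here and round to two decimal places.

-0.01

Traffic source is recorded after the variant and is itself shifted by it — it sits on the causal path from variant to outcome. Conditioning on a mediator would strip out part of the effect we want; the pooled comparison gives the total causal effect.
The causal difference is the pooled difference: 0.286 − 0.297 = -0.012.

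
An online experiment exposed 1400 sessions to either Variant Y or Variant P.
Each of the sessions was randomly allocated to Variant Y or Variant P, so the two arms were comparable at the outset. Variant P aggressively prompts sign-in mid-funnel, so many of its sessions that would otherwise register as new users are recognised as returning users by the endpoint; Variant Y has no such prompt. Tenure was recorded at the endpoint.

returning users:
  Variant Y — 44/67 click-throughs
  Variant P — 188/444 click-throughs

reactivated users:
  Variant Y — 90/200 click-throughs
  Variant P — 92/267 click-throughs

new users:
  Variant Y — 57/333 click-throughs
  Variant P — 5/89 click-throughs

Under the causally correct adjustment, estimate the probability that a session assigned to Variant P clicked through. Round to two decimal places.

0.36

Within every user tenure level Variant Y has the higher rate, yet pooled Variant P does — Simpson's reversal.
User tenure lies on the pathway variant → user tenure → outcome, so adjusting for it blocks the indirect effect. For the total causal effect of variant, use the unadjusted pooled rates.
So P(outcome | do(Variant P)) is just the pooled rate for Variant P: 285/800 = 0.356.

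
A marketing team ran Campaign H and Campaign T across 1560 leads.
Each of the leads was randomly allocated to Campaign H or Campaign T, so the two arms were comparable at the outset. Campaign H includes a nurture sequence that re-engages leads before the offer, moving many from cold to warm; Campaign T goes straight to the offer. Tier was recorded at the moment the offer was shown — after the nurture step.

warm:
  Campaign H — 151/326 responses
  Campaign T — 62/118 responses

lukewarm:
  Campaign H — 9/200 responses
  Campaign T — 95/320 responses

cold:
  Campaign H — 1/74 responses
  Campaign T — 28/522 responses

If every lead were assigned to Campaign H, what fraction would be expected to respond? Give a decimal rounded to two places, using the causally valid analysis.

Engagement tier is downstream of the campaign. One should not condition on a consequence of treatment, so the overall rates are the right comparison.
So P(outcome | do(Campaign H)) is just the pooled rate for Campaign H: 161/600 = 0.268.

0.27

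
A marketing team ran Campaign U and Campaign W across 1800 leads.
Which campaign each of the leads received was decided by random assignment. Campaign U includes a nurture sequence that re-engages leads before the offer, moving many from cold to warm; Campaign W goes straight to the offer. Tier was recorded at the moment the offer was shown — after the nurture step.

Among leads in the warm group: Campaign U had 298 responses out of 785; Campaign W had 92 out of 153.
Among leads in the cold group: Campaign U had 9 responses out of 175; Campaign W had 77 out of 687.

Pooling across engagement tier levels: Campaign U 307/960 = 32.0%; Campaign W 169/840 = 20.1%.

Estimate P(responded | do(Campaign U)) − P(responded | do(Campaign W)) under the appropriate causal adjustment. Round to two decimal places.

+0.12

Within every engagement tier level Campaign W has the higher rate, yet pooled Campaign U does — Simpson's reversal.
Because the campaign influences engagement tier, engagement tier is a post-treatment mediator, not a confounder. Stratifying on it would bias the estimate; the causal effect is the crude pooled difference.
The causal difference is the pooled difference: 0.320 − 0.201 = +0.119.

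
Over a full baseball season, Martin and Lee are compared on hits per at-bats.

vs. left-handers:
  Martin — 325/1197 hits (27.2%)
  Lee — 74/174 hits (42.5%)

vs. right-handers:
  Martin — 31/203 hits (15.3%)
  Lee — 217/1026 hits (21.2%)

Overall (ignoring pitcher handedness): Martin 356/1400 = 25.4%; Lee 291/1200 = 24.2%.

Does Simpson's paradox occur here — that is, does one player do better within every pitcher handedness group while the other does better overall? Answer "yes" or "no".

Within each pitcher handedness level (vs. left-handers 27.2% vs 42.5%; vs. right-handers 15.3% vs 21.2%), Lee has the higher rate every time. Pooled: 25.4% vs 24.2% — Martin has the higher rate overall. The two comparisons disagree.

yes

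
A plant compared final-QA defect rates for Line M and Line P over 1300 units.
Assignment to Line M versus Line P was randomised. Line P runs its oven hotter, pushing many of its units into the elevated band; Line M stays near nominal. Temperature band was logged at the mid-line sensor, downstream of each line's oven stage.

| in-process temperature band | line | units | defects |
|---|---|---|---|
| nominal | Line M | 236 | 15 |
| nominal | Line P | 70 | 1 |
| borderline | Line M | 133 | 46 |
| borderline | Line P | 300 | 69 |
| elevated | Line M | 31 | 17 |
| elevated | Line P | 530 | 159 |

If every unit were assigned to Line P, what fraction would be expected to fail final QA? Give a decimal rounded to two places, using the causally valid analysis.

In-process temperature band here is a post-treatment variable shaped by the line; conditioning on it would introduce bias rather than remove it. The overall comparison is the causal one.
So P(outcome | do(Line P)) is just the pooled rate for Line P: 229/900 = 0.254.

0.25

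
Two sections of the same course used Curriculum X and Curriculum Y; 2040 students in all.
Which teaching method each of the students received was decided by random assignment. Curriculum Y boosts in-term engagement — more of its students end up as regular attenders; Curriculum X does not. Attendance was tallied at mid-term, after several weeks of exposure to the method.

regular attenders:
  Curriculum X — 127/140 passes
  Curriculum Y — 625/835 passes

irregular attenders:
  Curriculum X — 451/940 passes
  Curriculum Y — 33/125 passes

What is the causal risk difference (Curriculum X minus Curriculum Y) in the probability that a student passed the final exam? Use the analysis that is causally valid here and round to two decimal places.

Within every mid-term attendance level Curriculum X has the higher rate, yet pooled Curriculum Y does — Simpson's reversal.
The distribution of mid-term attendance is itself part of what the teaching method does — it is an intermediate outcome. Holding it fixed would remove that part of the effect; the total effect is the pooled difference.
The causal difference is the pooled difference: 0.535 − 0.685 = -0.150.

-0.15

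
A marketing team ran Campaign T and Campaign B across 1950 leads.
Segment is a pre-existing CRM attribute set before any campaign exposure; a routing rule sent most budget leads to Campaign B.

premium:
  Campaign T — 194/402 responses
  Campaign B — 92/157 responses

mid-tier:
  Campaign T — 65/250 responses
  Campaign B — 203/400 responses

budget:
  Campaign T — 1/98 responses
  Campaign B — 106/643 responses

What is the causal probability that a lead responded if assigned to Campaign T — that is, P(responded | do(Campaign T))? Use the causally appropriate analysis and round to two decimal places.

The imbalance in customer segment arose from how leads were allocated, not from anything the campaign did; and customer segment independently affects the outcome. The pooled gap is confounded — condition on customer segment.
Standardising Campaign T to the population customer segment mix: 0.287·194/402 + 0.333·65/250 + 0.380·1/98 = 0.229.

0.23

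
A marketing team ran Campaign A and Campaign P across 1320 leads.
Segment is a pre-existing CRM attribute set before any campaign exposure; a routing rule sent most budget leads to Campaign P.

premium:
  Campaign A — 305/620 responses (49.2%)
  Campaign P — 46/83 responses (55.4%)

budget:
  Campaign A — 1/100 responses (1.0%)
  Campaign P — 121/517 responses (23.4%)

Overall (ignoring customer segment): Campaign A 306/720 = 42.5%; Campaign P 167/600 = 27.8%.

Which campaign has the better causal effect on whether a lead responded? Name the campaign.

The imbalance in customer segment arose from how leads were allocated, not from anything the campaign did; and customer segment independently affects the outcome. The pooled gap is confounded — condition on customer segment.
Within each level — premium: 49.2% vs 55.4%; budget: 1.0% vs 23.4% — Campaign P is higher every time.

Campaign P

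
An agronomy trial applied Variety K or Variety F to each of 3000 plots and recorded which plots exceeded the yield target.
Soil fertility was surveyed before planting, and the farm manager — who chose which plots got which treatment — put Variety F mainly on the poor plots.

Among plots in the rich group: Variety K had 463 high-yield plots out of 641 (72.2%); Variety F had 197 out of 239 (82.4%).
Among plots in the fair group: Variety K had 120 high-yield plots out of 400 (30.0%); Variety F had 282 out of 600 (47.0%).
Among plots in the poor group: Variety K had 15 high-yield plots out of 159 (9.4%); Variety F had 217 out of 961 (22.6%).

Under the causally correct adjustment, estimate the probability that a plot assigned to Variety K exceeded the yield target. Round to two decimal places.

Nothing the variety does changes soil fertility; the imbalance is an allocation artefact. With soil fertility also predicting the outcome, the pooled figure is confounded, and the within-stratum comparison is the causal one.
Standardising Variety K to the population soil fertility mix: 0.293·463/641 + 0.333·120/400 + 0.373·15/159 = 0.347.

0.35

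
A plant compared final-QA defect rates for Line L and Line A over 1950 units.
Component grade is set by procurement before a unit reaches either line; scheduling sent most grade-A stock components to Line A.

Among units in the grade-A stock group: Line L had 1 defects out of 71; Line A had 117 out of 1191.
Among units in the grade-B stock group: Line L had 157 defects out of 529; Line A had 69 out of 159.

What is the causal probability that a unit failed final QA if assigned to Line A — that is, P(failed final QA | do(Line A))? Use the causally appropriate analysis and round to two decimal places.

0.22

The component grade-specific comparison favours Line L throughout, but the pooled figures favour Line A. The question is whether to condition on component grade.
Component grade satisfies the back-door criterion: it is not a descendant of the line, and it blocks the spurious path from line to outcome. Adjusting for it (i.e., using the within-component grade rates) gives the causal effect.
Standardising Line A to the population component grade mix: 0.647·117/1191 + 0.353·69/159 = 0.217.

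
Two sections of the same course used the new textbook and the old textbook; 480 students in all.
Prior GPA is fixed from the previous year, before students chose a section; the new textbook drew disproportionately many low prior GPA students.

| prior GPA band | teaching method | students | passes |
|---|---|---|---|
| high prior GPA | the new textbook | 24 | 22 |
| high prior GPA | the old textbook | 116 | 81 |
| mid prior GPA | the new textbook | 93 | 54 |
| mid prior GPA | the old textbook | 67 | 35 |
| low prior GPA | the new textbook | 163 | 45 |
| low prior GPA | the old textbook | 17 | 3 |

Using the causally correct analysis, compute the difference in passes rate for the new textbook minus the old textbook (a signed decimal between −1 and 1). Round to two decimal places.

+0.12

The imbalance in prior GPA band arose from how students were allocated, not from anything the teaching method did; and prior GPA band independently affects the outcome. The pooled gap is confounded — condition on prior GPA band.
Adjusting over the population distribution of prior GPA band: 0.292·(0.917−0.698) + 0.333·(0.581−0.522) + 0.375·(0.276−0.176) = +0.120.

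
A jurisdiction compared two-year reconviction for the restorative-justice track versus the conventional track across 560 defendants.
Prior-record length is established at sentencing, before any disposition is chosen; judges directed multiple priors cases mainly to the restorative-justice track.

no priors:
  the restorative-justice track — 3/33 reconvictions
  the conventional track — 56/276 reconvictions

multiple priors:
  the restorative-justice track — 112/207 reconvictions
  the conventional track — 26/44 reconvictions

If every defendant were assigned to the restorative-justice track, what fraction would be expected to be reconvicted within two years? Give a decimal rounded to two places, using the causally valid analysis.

0.29

Within every prior-record length level the restorative-justice track has the lower rate, yet pooled the conventional track does — Simpson's reversal.
Nothing the disposition does changes prior-record length; the imbalance is an allocation artefact. With prior-record length also predicting the outcome, the pooled figure is confounded, and the within-stratum comparison is the causal one.
Standardising the restorative-justice track to the population prior-record length mix: 0.552·3/33 + 0.448·112/207 = 0.293.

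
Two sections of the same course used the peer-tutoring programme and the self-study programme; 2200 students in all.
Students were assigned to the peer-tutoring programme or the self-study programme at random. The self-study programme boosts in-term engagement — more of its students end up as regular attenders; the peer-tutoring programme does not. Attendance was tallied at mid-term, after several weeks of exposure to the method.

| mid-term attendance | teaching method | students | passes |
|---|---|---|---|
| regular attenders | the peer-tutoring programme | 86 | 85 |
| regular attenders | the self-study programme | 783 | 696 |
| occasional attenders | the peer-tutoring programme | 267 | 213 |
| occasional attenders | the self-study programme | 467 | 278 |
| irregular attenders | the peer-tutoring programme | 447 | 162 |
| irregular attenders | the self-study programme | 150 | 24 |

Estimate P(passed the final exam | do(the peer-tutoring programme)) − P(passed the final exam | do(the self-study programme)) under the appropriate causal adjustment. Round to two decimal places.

-0.14

Mid-term attendance here is a post-treatment variable shaped by the teaching method; conditioning on it would introduce bias rather than remove it. The overall comparison is the causal one.
The causal difference is the pooled difference: 0.575 − 0.713 = -0.138.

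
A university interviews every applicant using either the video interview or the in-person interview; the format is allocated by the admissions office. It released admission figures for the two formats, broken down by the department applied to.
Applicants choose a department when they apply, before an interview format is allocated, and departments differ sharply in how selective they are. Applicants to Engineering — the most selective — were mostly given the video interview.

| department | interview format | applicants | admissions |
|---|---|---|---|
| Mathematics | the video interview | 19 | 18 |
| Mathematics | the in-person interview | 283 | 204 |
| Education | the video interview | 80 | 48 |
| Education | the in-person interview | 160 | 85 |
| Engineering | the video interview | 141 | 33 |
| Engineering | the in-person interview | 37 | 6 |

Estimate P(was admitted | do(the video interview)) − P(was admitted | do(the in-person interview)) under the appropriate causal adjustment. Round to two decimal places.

+0.14

the video interview is higher inside every department stratum but the in-person interview is higher in aggregate. Whether to stratify depends on how department relates to the interview format.
The imbalance in department arose from how applicants were allocated, not from anything the interview format did; and department independently affects the outcome. The pooled gap is confounded — condition on department.
Adjusting over the population distribution of department: 0.419·(0.947−0.721) + 0.333·(0.600−0.531) + 0.247·(0.234−0.162) = +0.136.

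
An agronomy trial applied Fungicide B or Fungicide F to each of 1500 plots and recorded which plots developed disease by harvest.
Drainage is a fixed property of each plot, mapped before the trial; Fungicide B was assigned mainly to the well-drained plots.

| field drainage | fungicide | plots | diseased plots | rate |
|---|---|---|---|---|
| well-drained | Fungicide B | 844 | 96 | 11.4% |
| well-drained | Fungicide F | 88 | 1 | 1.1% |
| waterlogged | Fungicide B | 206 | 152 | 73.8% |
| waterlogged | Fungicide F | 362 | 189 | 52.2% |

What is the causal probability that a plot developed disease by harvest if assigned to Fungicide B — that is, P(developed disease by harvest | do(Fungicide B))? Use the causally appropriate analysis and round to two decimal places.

Field drainage satisfies the back-door criterion: it is not a descendant of the fungicide, and it blocks the spurious path from fungicide to outcome. Adjusting for it (i.e., using the within-field drainage rates) gives the causal effect.
Standardising Fungicide B to the population field drainage mix: 0.621·96/844 + 0.379·152/206 = 0.350.

0.35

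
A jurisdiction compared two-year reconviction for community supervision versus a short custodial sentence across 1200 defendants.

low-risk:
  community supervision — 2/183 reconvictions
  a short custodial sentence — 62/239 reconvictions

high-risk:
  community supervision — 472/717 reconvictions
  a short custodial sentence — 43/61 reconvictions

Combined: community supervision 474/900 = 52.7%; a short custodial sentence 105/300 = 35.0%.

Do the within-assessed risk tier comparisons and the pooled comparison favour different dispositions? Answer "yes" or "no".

yes

Within each assessed risk tier level (low-risk 1.1% vs 25.9%; high-risk 65.8% vs 70.5%), community supervision has the lower rate every time. Pooled: 52.7% vs 35.0% — a short custodial sentence has the lower rate overall. The two comparisons disagree.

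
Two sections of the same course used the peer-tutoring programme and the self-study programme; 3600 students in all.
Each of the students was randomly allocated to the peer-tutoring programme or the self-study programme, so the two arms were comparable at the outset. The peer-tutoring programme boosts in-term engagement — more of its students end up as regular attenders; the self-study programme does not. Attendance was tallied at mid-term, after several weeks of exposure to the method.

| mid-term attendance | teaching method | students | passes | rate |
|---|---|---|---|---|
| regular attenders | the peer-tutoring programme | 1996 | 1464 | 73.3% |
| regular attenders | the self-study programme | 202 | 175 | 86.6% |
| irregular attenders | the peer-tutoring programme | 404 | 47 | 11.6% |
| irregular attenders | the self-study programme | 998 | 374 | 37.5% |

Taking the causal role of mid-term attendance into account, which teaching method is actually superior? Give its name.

the peer-tutoring programme

Stratifying would compare teaching methods among students the teaching methods themselves sorted into mid-term attendance groups — a form of selection on an intermediate. The unconditioned pooled rates give the total causal effect.
Pooled: the peer-tutoring programme 63.0% vs the self-study programme 45.8%; the peer-tutoring programme is higher overall.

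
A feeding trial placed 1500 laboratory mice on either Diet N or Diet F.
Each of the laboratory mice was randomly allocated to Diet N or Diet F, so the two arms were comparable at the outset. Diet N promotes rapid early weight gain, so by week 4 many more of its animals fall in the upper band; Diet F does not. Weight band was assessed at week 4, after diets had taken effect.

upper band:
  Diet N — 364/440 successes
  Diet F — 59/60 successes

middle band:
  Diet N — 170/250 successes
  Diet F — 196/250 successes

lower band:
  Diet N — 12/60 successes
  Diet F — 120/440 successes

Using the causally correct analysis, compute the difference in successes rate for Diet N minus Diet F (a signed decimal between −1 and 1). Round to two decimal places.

Stratifying would compare diets among laboratory mice the diets themselves sorted into week-4 weight band groups — a form of selection on an intermediate. The unconditioned pooled rates give the total causal effect.
The causal difference is the pooled difference: 0.728 − 0.500 = +0.228.

+0.23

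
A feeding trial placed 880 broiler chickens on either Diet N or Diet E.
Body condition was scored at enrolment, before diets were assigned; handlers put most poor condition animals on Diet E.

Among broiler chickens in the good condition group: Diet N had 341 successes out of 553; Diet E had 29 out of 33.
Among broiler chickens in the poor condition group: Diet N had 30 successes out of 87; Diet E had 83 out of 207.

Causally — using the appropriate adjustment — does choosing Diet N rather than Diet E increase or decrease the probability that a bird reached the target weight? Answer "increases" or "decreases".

Diet E is higher inside every starting body condition stratum but Diet N is higher in aggregate. Whether to stratify depends on how starting body condition relates to the diet.
Here starting body condition is a common cause — it drives both which diet a case falls under and the outcome. The crude comparison mixes populations; the stratum-specific rates are the causally relevant ones.
Within each level — good condition: 61.7% vs 87.9%; poor condition: 34.5% vs 40.1% — Diet E is higher every time.

decreases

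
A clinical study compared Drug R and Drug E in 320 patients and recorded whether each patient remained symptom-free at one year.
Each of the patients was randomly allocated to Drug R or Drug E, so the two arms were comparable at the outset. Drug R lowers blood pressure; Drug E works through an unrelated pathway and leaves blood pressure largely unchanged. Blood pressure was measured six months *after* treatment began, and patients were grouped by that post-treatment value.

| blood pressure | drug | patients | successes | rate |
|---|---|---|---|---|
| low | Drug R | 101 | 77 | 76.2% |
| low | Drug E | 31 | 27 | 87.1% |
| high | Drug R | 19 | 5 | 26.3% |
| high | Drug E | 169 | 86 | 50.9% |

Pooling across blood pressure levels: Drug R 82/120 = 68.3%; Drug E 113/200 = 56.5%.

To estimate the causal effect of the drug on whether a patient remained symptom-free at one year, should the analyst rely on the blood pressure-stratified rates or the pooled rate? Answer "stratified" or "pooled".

The blood pressure-specific comparison favours Drug E throughout, but the pooled figures favour Drug R. The question is whether to condition on blood pressure.
The distribution of blood pressure is itself part of what the drug does — it is an intermediate outcome. Holding it fixed would remove that part of the effect; the total effect is the pooled difference.
Pooled: Drug R 68.3% vs Drug E 56.5%; Drug R is higher overall.

pooled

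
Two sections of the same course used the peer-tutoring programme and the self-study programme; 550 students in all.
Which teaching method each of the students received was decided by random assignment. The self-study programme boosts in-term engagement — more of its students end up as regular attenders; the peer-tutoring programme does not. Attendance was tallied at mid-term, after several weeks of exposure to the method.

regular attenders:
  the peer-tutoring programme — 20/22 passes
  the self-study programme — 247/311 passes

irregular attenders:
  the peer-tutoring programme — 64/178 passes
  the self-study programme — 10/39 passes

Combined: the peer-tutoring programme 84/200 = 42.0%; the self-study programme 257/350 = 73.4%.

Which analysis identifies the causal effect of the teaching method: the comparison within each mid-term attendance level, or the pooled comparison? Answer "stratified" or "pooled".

Mid-term attendance here is a post-treatment variable shaped by the teaching method; conditioning on it would introduce bias rather than remove it. The overall comparison is the causal one.
Pooled: the peer-tutoring programme 42.0% vs the self-study programme 73.4%; the self-study programme is higher overall.

pooled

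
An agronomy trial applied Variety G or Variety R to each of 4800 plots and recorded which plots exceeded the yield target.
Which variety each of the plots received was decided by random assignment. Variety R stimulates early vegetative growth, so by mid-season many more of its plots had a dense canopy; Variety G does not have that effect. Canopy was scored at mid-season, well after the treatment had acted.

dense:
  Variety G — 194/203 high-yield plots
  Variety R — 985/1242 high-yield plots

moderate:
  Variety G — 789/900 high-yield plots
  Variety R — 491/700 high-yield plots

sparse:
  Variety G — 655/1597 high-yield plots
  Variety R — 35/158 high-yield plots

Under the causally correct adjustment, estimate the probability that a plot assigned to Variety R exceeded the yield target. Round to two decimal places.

0.72

Within every mid-season canopy level Variety G has the higher rate, yet pooled Variety R does — Simpson's reversal.
Stratifying would compare varietys among plots the varietys themselves sorted into mid-season canopy groups — a form of selection on an intermediate. The unconditioned pooled rates give the total causal effect.
So P(outcome | do(Variety R)) is just the pooled rate for Variety R: 1511/2100 = 0.720.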